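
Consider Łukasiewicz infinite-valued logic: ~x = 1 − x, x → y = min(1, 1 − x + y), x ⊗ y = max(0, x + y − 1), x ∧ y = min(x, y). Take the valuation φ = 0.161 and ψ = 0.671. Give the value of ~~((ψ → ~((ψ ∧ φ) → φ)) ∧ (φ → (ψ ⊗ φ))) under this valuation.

0.329

ψ ∧ φ = min(0.671, 0.161) = 0.161
(ψ ∧ φ) → φ = min(1, 1 − 0.161 + 0.161) = min(1, 1.000) = 1.000
~((ψ ∧ φ) → φ) = 1 − 1.000 = 0.000
ψ → ~((ψ ∧ φ) → φ) = min(1, 1 − 0.671 + 0.000) = min(1, 0.329) = 0.329
ψ ⊗ φ = max(0, 0.671 + 0.161 − 1) = max(0, -0.168) = 0.000
φ → (ψ ⊗ φ) = min(1, 1 − 0.161 + 0.000) = min(1, 0.839) = 0.839
(ψ → ~((ψ ∧ φ) → φ)) ∧ (φ → (ψ ⊗ φ)) = min(0.329, 0.839) = 0.329
~((ψ → ~((ψ ∧ φ) → φ)) ∧ (φ → (ψ ⊗ φ))) = 1 − 0.329 = 0.671
~~((ψ → ~((ψ ∧ φ) → φ)) ∧ (φ → (ψ ⊗ φ))) = 1 − 0.671 = 0.329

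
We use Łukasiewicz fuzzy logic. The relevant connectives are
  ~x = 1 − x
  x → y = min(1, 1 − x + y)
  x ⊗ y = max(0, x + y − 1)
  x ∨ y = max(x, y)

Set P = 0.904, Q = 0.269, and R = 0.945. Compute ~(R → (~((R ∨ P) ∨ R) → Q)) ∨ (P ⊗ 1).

R ∨ P = max(0.945, 0.904) = 0.945
(R ∨ P) ∨ R = max(0.945, 0.945) = 0.945
~((R ∨ P) ∨ R) = 1 − 0.945 = 0.055
~((R ∨ P) ∨ R) → Q = min(1, 1 − 0.055 + 0.269) = min(1, 1.214) = 1.000
R → (~((R ∨ P) ∨ R) → Q) = min(1, 1 − 0.945 + 1.000) = min(1, 1.055) = 1.000
~(R → (~((R ∨ P) ∨ R) → Q)) = 1 − 1.000 = 0.000
P ⊗ 1 = max(0, 0.904 + 1.000 − 1) = max(0, 0.904) = 0.904
~(R → (~((R ∨ P) ∨ R) → Q)) ∨ (P ⊗ 1) = max(0.000, 0.904) = 0.904

0.904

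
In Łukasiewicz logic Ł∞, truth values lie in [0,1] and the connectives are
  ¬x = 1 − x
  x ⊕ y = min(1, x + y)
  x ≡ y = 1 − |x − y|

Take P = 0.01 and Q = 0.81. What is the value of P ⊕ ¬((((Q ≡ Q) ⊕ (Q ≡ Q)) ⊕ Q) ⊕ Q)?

0.01

Q ≡ Q = 1 − |0.81 − 0.81| = 1 − 0.00 = 1.00
(Q ≡ Q) ⊕ (Q ≡ Q) = min(1, 1.00 + 1.00) = min(1, 2.00) = 1.00
((Q ≡ Q) ⊕ (Q ≡ Q)) ⊕ Q = min(1, 1.00 + 0.81) = min(1, 1.81) = 1.00
(((Q ≡ Q) ⊕ (Q ≡ Q)) ⊕ Q) ⊕ Q = min(1, 1.00 + 0.81) = min(1, 1.81) = 1.00
¬((((Q ≡ Q) ⊕ (Q ≡ Q)) ⊕ Q) ⊕ Q) = 1 − 1.00 = 0.00
P ⊕ ¬((((Q ≡ Q) ⊕ (Q ≡ Q)) ⊕ Q) ⊕ Q) = min(1, 0.01 + 0.00) = min(1, 0.01) = 0.01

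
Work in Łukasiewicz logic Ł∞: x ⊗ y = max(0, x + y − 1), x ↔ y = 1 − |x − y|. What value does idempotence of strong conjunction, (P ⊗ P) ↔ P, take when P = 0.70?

0.70

P ⊗ P = max(0, 0.70 + 0.70 − 1) = max(0, 0.40) = 0.40
(P ⊗ P) ↔ P = 1 − |0.40 − 0.70| = 1 − 0.30 = 0.70
(The value 0.70 < 1 shows this instance is not satisfied; fails in Ł∞ since a ⊗ a = max(0, 2a−1) ≠ a in general.)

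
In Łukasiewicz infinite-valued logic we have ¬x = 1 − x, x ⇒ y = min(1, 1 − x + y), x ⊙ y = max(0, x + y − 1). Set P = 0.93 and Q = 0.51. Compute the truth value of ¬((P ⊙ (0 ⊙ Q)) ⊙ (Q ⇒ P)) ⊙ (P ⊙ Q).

0.44

0 ⊙ Q = max(0, 0.00 + 0.51 − 1) = max(0, -0.49) = 0.00
P ⊙ (0 ⊙ Q) = max(0, 0.93 + 0.00 − 1) = max(0, -0.07) = 0.00
Q ⇒ P = min(1, 1 − 0.51 + 0.93) = min(1, 1.42) = 1.00
(P ⊙ (0 ⊙ Q)) ⊙ (Q ⇒ P) = max(0, 0.00 + 1.00 − 1) = max(0, 0.00) = 0.00
¬((P ⊙ (0 ⊙ Q)) ⊙ (Q ⇒ P)) = 1 − 0.00 = 1.00
P ⊙ Q = max(0, 0.93 + 0.51 − 1) = max(0, 0.44) = 0.44
¬((P ⊙ (0 ⊙ Q)) ⊙ (Q ⇒ P)) ⊙ (P ⊙ Q) = max(0, 1.00 + 0.44 − 1) = max(0, 0.44) = 0.44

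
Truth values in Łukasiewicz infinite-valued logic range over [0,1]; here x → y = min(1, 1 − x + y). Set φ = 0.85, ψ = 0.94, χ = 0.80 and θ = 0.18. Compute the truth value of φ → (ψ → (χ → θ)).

χ → θ = min(1, 1 − 0.80 + 0.18) = min(1, 0.38) = 0.38
ψ → (χ → θ) = min(1, 1 − 0.94 + 0.38) = min(1, 0.44) = 0.44
φ → (ψ → (χ → θ)) = min(1, 1 − 0.85 + 0.44) = min(1, 0.59) = 0.59

0.59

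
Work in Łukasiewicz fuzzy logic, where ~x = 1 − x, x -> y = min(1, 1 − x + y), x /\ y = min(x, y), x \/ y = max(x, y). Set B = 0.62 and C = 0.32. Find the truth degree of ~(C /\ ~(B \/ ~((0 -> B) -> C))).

0 -> B = min(1, 1 − 0.00 + 0.62) = min(1, 1.62) = 1.00
(0 -> B) -> C = min(1, 1 − 1.00 + 0.32) = min(1, 0.32) = 0.32
~((0 -> B) -> C) = 1 − 0.32 = 0.68
B \/ ~((0 -> B) -> C) = max(0.62, 0.68) = 0.68
~(B \/ ~((0 -> B) -> C)) = 1 − 0.68 = 0.32
C /\ ~(B \/ ~((0 -> B) -> C)) = min(0.32, 0.32) = 0.32
~(C /\ ~(B \/ ~((0 -> B) -> C))) = 1 − 0.32 = 0.68

0.68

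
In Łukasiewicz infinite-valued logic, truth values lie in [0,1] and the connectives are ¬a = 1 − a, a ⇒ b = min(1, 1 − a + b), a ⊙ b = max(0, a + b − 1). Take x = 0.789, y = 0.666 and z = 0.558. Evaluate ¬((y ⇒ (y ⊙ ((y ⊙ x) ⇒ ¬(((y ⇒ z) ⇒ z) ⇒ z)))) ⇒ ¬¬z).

0.095

y ⊙ x = max(0, 0.666 + 0.789 − 1) = max(0, 0.455) = 0.455
y ⇒ z = min(1, 1 − 0.666 + 0.558) = min(1, 0.892) = 0.892
(y ⇒ z) ⇒ z = min(1, 1 − 0.892 + 0.558) = min(1, 0.666) = 0.666
((y ⇒ z) ⇒ z) ⇒ z = min(1, 1 − 0.666 + 0.558) = min(1, 0.892) = 0.892
¬(((y ⇒ z) ⇒ z) ⇒ z) = 1 − 0.892 = 0.108
(y ⊙ x) ⇒ ¬(((y ⇒ z) ⇒ z) ⇒ z) = min(1, 1 − 0.455 + 0.108) = min(1, 0.653) = 0.653
y ⊙ ((y ⊙ x) ⇒ ¬(((y ⇒ z) ⇒ z) ⇒ z)) = max(0, 0.666 + 0.653 − 1) = max(0, 0.319) = 0.319
y ⇒ (y ⊙ ((y ⊙ x) ⇒ ¬(((y ⇒ z) ⇒ z) ⇒ z))) = min(1, 1 − 0.666 + 0.319) = min(1, 0.653) = 0.653
¬z = 1 − 0.558 = 0.442
¬¬z = 1 − 0.442 = 0.558
(y ⇒ (y ⊙ ((y ⊙ x) ⇒ ¬(((y ⇒ z) ⇒ z) ⇒ z)))) ⇒ ¬¬z = min(1, 1 − 0.653 + 0.558) = min(1, 0.905) = 0.905
¬((y ⇒ (y ⊙ ((y ⊙ x) ⇒ ¬(((y ⇒ z) ⇒ z) ⇒ z)))) ⇒ ¬¬z) = 1 − 0.905 = 0.095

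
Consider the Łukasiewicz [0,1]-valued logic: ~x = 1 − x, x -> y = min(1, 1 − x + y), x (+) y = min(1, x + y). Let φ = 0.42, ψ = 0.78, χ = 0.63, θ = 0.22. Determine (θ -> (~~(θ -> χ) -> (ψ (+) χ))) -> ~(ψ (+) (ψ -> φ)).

0.00

θ -> χ = min(1, 1 − 0.22 + 0.63) = min(1, 1.41) = 1.00
~(θ -> χ) = 1 − 1.00 = 0.00
~~(θ -> χ) = 1 − 0.00 = 1.00
ψ (+) χ = min(1, 0.78 + 0.63) = min(1, 1.41) = 1.00
~~(θ -> χ) -> (ψ (+) χ) = min(1, 1 − 1.00 + 1.00) = min(1, 1.00) = 1.00
θ -> (~~(θ -> χ) -> (ψ (+) χ)) = min(1, 1 − 0.22 + 1.00) = min(1, 1.78) = 1.00
ψ -> φ = min(1, 1 − 0.78 + 0.42) = min(1, 0.64) = 0.64
ψ (+) (ψ -> φ) = min(1, 0.78 + 0.64) = min(1, 1.42) = 1.00
~(ψ (+) (ψ -> φ)) = 1 − 1.00 = 0.00
(θ -> (~~(θ -> χ) -> (ψ (+) χ))) -> ~(ψ (+) (ψ -> φ)) = min(1, 1 − 1.00 + 0.00) = min(1, 0.00) = 0.00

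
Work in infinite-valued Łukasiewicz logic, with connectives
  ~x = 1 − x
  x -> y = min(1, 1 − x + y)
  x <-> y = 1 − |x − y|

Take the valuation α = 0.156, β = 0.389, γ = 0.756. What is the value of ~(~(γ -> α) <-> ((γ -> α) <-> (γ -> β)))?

γ -> α = min(1, 1 − 0.756 + 0.156) = min(1, 0.400) = 0.400
~(γ -> α) = 1 − 0.400 = 0.600
γ -> β = min(1, 1 − 0.756 + 0.389) = min(1, 0.633) = 0.633
(γ -> α) <-> (γ -> β) = 1 − |0.400 − 0.633| = 1 − 0.233 = 0.767
~(γ -> α) <-> ((γ -> α) <-> (γ -> β)) = 1 − |0.600 − 0.767| = 1 − 0.167 = 0.833
~(~(γ -> α) <-> ((γ -> α) <-> (γ -> β))) = 1 − 0.833 = 0.167

0.167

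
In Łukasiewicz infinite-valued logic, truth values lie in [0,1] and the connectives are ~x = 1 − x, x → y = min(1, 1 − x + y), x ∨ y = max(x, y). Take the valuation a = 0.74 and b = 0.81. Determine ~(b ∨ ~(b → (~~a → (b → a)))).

0.19

~a = 1 − 0.74 = 0.26
~~a = 1 − 0.26 = 0.74
b → a = min(1, 1 − 0.81 + 0.74) = min(1, 0.93) = 0.93
~~a → (b → a) = min(1, 1 − 0.74 + 0.93) = min(1, 1.19) = 1.00
b → (~~a → (b → a)) = min(1, 1 − 0.81 + 1.00) = min(1, 1.19) = 1.00
~(b → (~~a → (b → a))) = 1 − 1.00 = 0.00
b ∨ ~(b → (~~a → (b → a))) = max(0.81, 0.00) = 0.81
~(b ∨ ~(b → (~~a → (b → a)))) = 1 − 0.81 = 0.19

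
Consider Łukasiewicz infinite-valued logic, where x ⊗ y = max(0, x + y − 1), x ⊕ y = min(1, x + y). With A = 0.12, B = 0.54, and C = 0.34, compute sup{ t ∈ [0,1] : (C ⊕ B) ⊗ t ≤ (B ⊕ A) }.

C ⊕ B = min(1, 0.34 + 0.54) = min(1, 0.88) = 0.88
So the left factor is C ⊕ B = 0.88.
B ⊕ A = min(1, 0.54 + 0.12) = min(1, 0.66) = 0.66
So the right-hand bound is B ⊕ A = 0.66.
The residuum of the Łukasiewicz t-norm gives the supremum: min(1, 1 − 0.88 + 0.66).
1 − 0.88 + 0.66 = 0.78, so t = min(1, 0.78) = 0.78.
Check: 0.88 ⊗ 0.78 = max(0, 0.66) = 0.66 ≤ 0.66.

0.78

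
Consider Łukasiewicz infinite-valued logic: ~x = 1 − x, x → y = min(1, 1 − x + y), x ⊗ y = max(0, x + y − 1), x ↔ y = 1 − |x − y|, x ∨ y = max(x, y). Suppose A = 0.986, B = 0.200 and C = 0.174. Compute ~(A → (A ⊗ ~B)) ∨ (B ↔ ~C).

~B = 1 − 0.200 = 0.800
A ⊗ ~B = max(0, 0.986 + 0.800 − 1) = max(0, 0.786) = 0.786
A → (A ⊗ ~B) = min(1, 1 − 0.986 + 0.786) = min(1, 0.800) = 0.800
~(A → (A ⊗ ~B)) = 1 − 0.800 = 0.200
~C = 1 − 0.174 = 0.826
B ↔ ~C = 1 − |0.200 − 0.826| = 1 − 0.626 = 0.374
~(A → (A ⊗ ~B)) ∨ (B ↔ ~C) = max(0.200, 0.374) = 0.374

0.374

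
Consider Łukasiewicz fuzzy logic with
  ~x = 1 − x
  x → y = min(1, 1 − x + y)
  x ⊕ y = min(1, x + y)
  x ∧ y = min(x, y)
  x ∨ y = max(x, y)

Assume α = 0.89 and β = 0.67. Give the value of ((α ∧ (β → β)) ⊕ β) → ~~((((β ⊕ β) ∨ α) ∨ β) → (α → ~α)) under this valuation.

0.22

β → β = min(1, 1 − 0.67 + 0.67) = min(1, 1.00) = 1.00
α ∧ (β → β) = min(0.89, 1.00) = 0.89
(α ∧ (β → β)) ⊕ β = min(1, 0.89 + 0.67) = min(1, 1.56) = 1.00
β ⊕ β = min(1, 0.67 + 0.67) = min(1, 1.34) = 1.00
(β ⊕ β) ∨ α = max(1.00, 0.89) = 1.00
((β ⊕ β) ∨ α) ∨ β = max(1.00, 0.67) = 1.00
~α = 1 − 0.89 = 0.11
α → ~α = min(1, 1 − 0.89 + 0.11) = min(1, 0.22) = 0.22
(((β ⊕ β) ∨ α) ∨ β) → (α → ~α) = min(1, 1 − 1.00 + 0.22) = min(1, 0.22) = 0.22
~((((β ⊕ β) ∨ α) ∨ β) → (α → ~α)) = 1 − 0.22 = 0.78
~~((((β ⊕ β) ∨ α) ∨ β) → (α → ~α)) = 1 − 0.78 = 0.22
((α ∧ (β → β)) ⊕ β) → ~~((((β ⊕ β) ∨ α) ∨ β) → (α → ~α)) = min(1, 1 − 1.00 + 0.22) = min(1, 0.22) = 0.22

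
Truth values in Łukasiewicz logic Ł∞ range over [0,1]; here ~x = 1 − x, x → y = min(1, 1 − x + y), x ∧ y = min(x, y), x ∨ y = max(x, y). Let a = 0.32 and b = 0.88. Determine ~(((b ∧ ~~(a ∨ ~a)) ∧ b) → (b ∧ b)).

0.00

~a = 1 − 0.32 = 0.68
a ∨ ~a = max(0.32, 0.68) = 0.68
~(a ∨ ~a) = 1 − 0.68 = 0.32
~~(a ∨ ~a) = 1 − 0.32 = 0.68
b ∧ ~~(a ∨ ~a) = min(0.88, 0.68) = 0.68
(b ∧ ~~(a ∨ ~a)) ∧ b = min(0.68, 0.88) = 0.68
b ∧ b = min(0.88, 0.88) = 0.88
((b ∧ ~~(a ∨ ~a)) ∧ b) → (b ∧ b) = min(1, 1 − 0.68 + 0.88) = min(1, 1.20) = 1.00
~(((b ∧ ~~(a ∨ ~a)) ∧ b) → (b ∧ b)) = 1 − 1.00 = 0.00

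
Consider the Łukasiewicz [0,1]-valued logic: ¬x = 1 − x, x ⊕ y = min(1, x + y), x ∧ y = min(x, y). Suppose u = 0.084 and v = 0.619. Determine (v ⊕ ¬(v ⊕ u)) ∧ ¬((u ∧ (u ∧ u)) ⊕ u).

v ⊕ u = min(1, 0.619 + 0.084) = min(1, 0.703) = 0.703
¬(v ⊕ u) = 1 − 0.703 = 0.297
v ⊕ ¬(v ⊕ u) = min(1, 0.619 + 0.297) = min(1, 0.916) = 0.916
u ∧ u = min(0.084, 0.084) = 0.084
u ∧ (u ∧ u) = min(0.084, 0.084) = 0.084
(u ∧ (u ∧ u)) ⊕ u = min(1, 0.084 + 0.084) = min(1, 0.168) = 0.168
¬((u ∧ (u ∧ u)) ⊕ u) = 1 − 0.168 = 0.832
(v ⊕ ¬(v ⊕ u)) ∧ ¬((u ∧ (u ∧ u)) ⊕ u) = min(0.916, 0.832) = 0.832

0.832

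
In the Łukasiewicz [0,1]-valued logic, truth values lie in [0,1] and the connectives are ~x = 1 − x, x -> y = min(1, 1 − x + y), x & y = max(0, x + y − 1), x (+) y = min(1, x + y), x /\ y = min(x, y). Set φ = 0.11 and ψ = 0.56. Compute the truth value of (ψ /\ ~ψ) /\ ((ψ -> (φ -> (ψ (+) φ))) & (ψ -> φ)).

~ψ = 1 − 0.56 = 0.44
ψ /\ ~ψ = min(0.56, 0.44) = 0.44
ψ (+) φ = min(1, 0.56 + 0.11) = min(1, 0.67) = 0.67
φ -> (ψ (+) φ) = min(1, 1 − 0.11 + 0.67) = min(1, 1.56) = 1.00
ψ -> (φ -> (ψ (+) φ)) = min(1, 1 − 0.56 + 1.00) = min(1, 1.44) = 1.00
ψ -> φ = min(1, 1 − 0.56 + 0.11) = min(1, 0.55) = 0.55
(ψ -> (φ -> (ψ (+) φ))) & (ψ -> φ) = max(0, 1.00 + 0.55 − 1) = max(0, 0.55) = 0.55
(ψ /\ ~ψ) /\ ((ψ -> (φ -> (ψ (+) φ))) & (ψ -> φ)) = min(0.44, 0.55) = 0.44

0.44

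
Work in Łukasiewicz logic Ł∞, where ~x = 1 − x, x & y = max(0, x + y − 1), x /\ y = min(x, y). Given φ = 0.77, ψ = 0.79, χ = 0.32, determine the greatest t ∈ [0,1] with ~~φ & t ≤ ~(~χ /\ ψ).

0.55

~φ = 1 − 0.77 = 0.23
~~φ = 1 − 0.23 = 0.77
So the left factor is ~~φ = 0.77.
~χ = 1 − 0.32 = 0.68
~χ /\ ψ = min(0.68, 0.79) = 0.68
~(~χ /\ ψ) = 1 − 0.68 = 0.32
So the right-hand bound is ~(~χ /\ ψ) = 0.32.
The residuum of the Łukasiewicz t-norm gives the supremum: min(1, 1 − 0.77 + 0.32).
1 − 0.77 + 0.32 = 0.55, so t = min(1, 0.55) = 0.55.
Check: 0.77 & 0.55 = max(0, 0.32) = 0.32 ≤ 0.32.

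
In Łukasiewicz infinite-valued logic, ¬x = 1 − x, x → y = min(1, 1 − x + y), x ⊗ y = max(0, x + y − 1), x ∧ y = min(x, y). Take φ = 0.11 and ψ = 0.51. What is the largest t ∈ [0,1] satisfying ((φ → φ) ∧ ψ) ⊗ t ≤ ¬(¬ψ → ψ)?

φ → φ = min(1, 1 − 0.11 + 0.11) = min(1, 1.00) = 1.00
(φ → φ) ∧ ψ = min(1.00, 0.51) = 0.51
So the left factor is (φ → φ) ∧ ψ = 0.51.
¬ψ = 1 − 0.51 = 0.49
¬ψ → ψ = min(1, 1 − 0.49 + 0.51) = min(1, 1.02) = 1.00
¬(¬ψ → ψ) = 1 − 1.00 = 0.00
So the right-hand bound is ¬(¬ψ → ψ) = 0.00.
The residuum of the Łukasiewicz t-norm gives the supremum: min(1, 1 − 0.51 + 0.00).
1 − 0.51 + 0.00 = 0.49, so t = min(1, 0.49) = 0.49.
Check: 0.51 ⊗ 0.49 = max(0, 0.00) = 0.00 ≤ 0.00.

0.49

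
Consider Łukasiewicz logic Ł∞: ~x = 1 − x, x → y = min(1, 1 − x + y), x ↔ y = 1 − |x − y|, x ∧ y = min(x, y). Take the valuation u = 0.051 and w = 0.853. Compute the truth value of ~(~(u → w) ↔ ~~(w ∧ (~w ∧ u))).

u → w = min(1, 1 − 0.051 + 0.853) = min(1, 1.802) = 1.000
~(u → w) = 1 − 1.000 = 0.000
~w = 1 − 0.853 = 0.147
~w ∧ u = min(0.147, 0.051) = 0.051
w ∧ (~w ∧ u) = min(0.853, 0.051) = 0.051
~(w ∧ (~w ∧ u)) = 1 − 0.051 = 0.949
~~(w ∧ (~w ∧ u)) = 1 − 0.949 = 0.051
~(u → w) ↔ ~~(w ∧ (~w ∧ u)) = 1 − |0.000 − 0.051| = 1 − 0.051 = 0.949
~(~(u → w) ↔ ~~(w ∧ (~w ∧ u))) = 1 − 0.949 = 0.051

0.051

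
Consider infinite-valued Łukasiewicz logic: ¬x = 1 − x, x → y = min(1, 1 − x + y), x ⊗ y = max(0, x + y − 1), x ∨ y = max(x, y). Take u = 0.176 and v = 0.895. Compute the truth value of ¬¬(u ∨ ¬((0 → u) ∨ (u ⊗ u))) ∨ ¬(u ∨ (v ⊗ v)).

0 → u = min(1, 1 − 0.000 + 0.176) = min(1, 1.176) = 1.000
u ⊗ u = max(0, 0.176 + 0.176 − 1) = max(0, -0.648) = 0.000
(0 → u) ∨ (u ⊗ u) = max(1.000, 0.000) = 1.000
¬((0 → u) ∨ (u ⊗ u)) = 1 − 1.000 = 0.000
u ∨ ¬((0 → u) ∨ (u ⊗ u)) = max(0.176, 0.000) = 0.176
¬(u ∨ ¬((0 → u) ∨ (u ⊗ u))) = 1 − 0.176 = 0.824
¬¬(u ∨ ¬((0 → u) ∨ (u ⊗ u))) = 1 − 0.824 = 0.176
v ⊗ v = max(0, 0.895 + 0.895 − 1) = max(0, 0.790) = 0.790
u ∨ (v ⊗ v) = max(0.176, 0.790) = 0.790
¬(u ∨ (v ⊗ v)) = 1 − 0.790 = 0.210
¬¬(u ∨ ¬((0 → u) ∨ (u ⊗ u))) ∨ ¬(u ∨ (v ⊗ v)) = max(0.176, 0.210) = 0.210

0.210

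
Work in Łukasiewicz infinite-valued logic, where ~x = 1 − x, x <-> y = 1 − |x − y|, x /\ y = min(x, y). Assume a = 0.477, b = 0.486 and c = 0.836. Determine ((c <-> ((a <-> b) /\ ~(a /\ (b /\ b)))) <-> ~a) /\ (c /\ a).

a <-> b = 1 − |0.477 − 0.486| = 1 − 0.009 = 0.991
b /\ b = min(0.486, 0.486) = 0.486
a /\ (b /\ b) = min(0.477, 0.486) = 0.477
~(a /\ (b /\ b)) = 1 − 0.477 = 0.523
(a <-> b) /\ ~(a /\ (b /\ b)) = min(0.991, 0.523) = 0.523
c <-> ((a <-> b) /\ ~(a /\ (b /\ b))) = 1 − |0.836 − 0.523| = 1 − 0.313 = 0.687
~a = 1 − 0.477 = 0.523
(c <-> ((a <-> b) /\ ~(a /\ (b /\ b)))) <-> ~a = 1 − |0.687 − 0.523| = 1 − 0.164 = 0.836
c /\ a = min(0.836, 0.477) = 0.477
((c <-> ((a <-> b) /\ ~(a /\ (b /\ b)))) <-> ~a) /\ (c /\ a) = min(0.836, 0.477) = 0.477

0.477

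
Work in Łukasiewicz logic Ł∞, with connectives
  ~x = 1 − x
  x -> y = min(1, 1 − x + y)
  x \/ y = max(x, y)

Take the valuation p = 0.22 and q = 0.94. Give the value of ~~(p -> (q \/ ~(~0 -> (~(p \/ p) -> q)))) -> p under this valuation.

~0 = 1 − 0.00 = 1.00
p \/ p = max(0.22, 0.22) = 0.22
~(p \/ p) = 1 − 0.22 = 0.78
~(p \/ p) -> q = min(1, 1 − 0.78 + 0.94) = min(1, 1.16) = 1.00
~0 -> (~(p \/ p) -> q) = min(1, 1 − 1.00 + 1.00) = min(1, 1.00) = 1.00
~(~0 -> (~(p \/ p) -> q)) = 1 − 1.00 = 0.00
q \/ ~(~0 -> (~(p \/ p) -> q)) = max(0.94, 0.00) = 0.94
p -> (q \/ ~(~0 -> (~(p \/ p) -> q))) = min(1, 1 − 0.22 + 0.94) = min(1, 1.72) = 1.00
~(p -> (q \/ ~(~0 -> (~(p \/ p) -> q)))) = 1 − 1.00 = 0.00
~~(p -> (q \/ ~(~0 -> (~(p \/ p) -> q)))) = 1 − 0.00 = 1.00
~~(p -> (q \/ ~(~0 -> (~(p \/ p) -> q)))) -> p = min(1, 1 − 1.00 + 0.22) = min(1, 0.22) = 0.22

0.22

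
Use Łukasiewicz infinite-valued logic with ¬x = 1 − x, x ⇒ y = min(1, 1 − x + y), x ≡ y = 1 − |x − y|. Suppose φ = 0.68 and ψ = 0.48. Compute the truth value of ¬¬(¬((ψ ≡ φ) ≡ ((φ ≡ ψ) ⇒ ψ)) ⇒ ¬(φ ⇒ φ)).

0.88

ψ ≡ φ = 1 − |0.48 − 0.68| = 1 − 0.20 = 0.80
φ ≡ ψ = 1 − |0.68 − 0.48| = 1 − 0.20 = 0.80
(φ ≡ ψ) ⇒ ψ = min(1, 1 − 0.80 + 0.48) = min(1, 0.68) = 0.68
(ψ ≡ φ) ≡ ((φ ≡ ψ) ⇒ ψ) = 1 − |0.80 − 0.68| = 1 − 0.12 = 0.88
¬((ψ ≡ φ) ≡ ((φ ≡ ψ) ⇒ ψ)) = 1 − 0.88 = 0.12
φ ⇒ φ = min(1, 1 − 0.68 + 0.68) = min(1, 1.00) = 1.00
¬(φ ⇒ φ) = 1 − 1.00 = 0.00
¬((ψ ≡ φ) ≡ ((φ ≡ ψ) ⇒ ψ)) ⇒ ¬(φ ⇒ φ) = min(1, 1 − 0.12 + 0.00) = min(1, 0.88) = 0.88
¬(¬((ψ ≡ φ) ≡ ((φ ≡ ψ) ⇒ ψ)) ⇒ ¬(φ ⇒ φ)) = 1 − 0.88 = 0.12
¬¬(¬((ψ ≡ φ) ≡ ((φ ≡ ψ) ⇒ ψ)) ⇒ ¬(φ ⇒ φ)) = 1 − 0.12 = 0.88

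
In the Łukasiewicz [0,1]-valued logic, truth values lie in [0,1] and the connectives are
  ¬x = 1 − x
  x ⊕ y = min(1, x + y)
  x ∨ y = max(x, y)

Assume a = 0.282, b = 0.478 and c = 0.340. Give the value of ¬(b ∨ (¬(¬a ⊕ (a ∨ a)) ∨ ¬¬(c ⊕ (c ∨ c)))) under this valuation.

0.320

¬a = 1 − 0.282 = 0.718
a ∨ a = max(0.282, 0.282) = 0.282
¬a ⊕ (a ∨ a) = min(1, 0.718 + 0.282) = min(1, 1.000) = 1.000
¬(¬a ⊕ (a ∨ a)) = 1 − 1.000 = 0.000
c ∨ c = max(0.340, 0.340) = 0.340
c ⊕ (c ∨ c) = min(1, 0.340 + 0.340) = min(1, 0.680) = 0.680
¬(c ⊕ (c ∨ c)) = 1 − 0.680 = 0.320
¬¬(c ⊕ (c ∨ c)) = 1 − 0.320 = 0.680
¬(¬a ⊕ (a ∨ a)) ∨ ¬¬(c ⊕ (c ∨ c)) = max(0.000, 0.680) = 0.680
b ∨ (¬(¬a ⊕ (a ∨ a)) ∨ ¬¬(c ⊕ (c ∨ c))) = max(0.478, 0.680) = 0.680
¬(b ∨ (¬(¬a ⊕ (a ∨ a)) ∨ ¬¬(c ⊕ (c ∨ c)))) = 1 − 0.680 = 0.320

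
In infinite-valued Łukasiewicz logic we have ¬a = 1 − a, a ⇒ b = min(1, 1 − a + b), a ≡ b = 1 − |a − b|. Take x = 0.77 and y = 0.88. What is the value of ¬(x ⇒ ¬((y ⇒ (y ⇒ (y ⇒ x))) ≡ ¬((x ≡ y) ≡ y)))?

0.00

y ⇒ x = min(1, 1 − 0.88 + 0.77) = min(1, 0.89) = 0.89
y ⇒ (y ⇒ x) = min(1, 1 − 0.88 + 0.89) = min(1, 1.01) = 1.00
y ⇒ (y ⇒ (y ⇒ x)) = min(1, 1 − 0.88 + 1.00) = min(1, 1.12) = 1.00
x ≡ y = 1 − |0.77 − 0.88| = 1 − 0.11 = 0.89
(x ≡ y) ≡ y = 1 − |0.89 − 0.88| = 1 − 0.01 = 0.99
¬((x ≡ y) ≡ y) = 1 − 0.99 = 0.01
(y ⇒ (y ⇒ (y ⇒ x))) ≡ ¬((x ≡ y) ≡ y) = 1 − |1.00 − 0.01| = 1 − 0.99 = 0.01
¬((y ⇒ (y ⇒ (y ⇒ x))) ≡ ¬((x ≡ y) ≡ y)) = 1 − 0.01 = 0.99
x ⇒ ¬((y ⇒ (y ⇒ (y ⇒ x))) ≡ ¬((x ≡ y) ≡ y)) = min(1, 1 − 0.77 + 0.99) = min(1, 1.22) = 1.00
¬(x ⇒ ¬((y ⇒ (y ⇒ (y ⇒ x))) ≡ ¬((x ≡ y) ≡ y))) = 1 − 1.00 = 0.00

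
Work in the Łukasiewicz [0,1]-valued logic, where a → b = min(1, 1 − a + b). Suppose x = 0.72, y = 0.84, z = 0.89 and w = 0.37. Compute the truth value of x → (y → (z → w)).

z → w = min(1, 1 − 0.89 + 0.37) = min(1, 0.48) = 0.48
y → (z → w) = min(1, 1 − 0.84 + 0.48) = min(1, 0.64) = 0.64
x → (y → (z → w)) = min(1, 1 − 0.72 + 0.64) = min(1, 0.92) = 0.92

0.92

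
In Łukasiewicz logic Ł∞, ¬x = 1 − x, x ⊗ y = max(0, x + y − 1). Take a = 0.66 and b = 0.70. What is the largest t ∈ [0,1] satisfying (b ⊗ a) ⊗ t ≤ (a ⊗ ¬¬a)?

0.96

b ⊗ a = max(0, 0.70 + 0.66 − 1) = max(0, 0.36) = 0.36
So the left factor is b ⊗ a = 0.36.
¬a = 1 − 0.66 = 0.34
¬¬a = 1 − 0.34 = 0.66
a ⊗ ¬¬a = max(0, 0.66 + 0.66 − 1) = max(0, 0.32) = 0.32
So the right-hand bound is a ⊗ ¬¬a = 0.32.
The residuum of the Łukasiewicz t-norm gives the supremum: min(1, 1 − 0.36 + 0.32).
1 − 0.36 + 0.32 = 0.96, so t = min(1, 0.96) = 0.96.
Check: 0.36 ⊗ 0.96 = max(0, 0.32) = 0.32 ≤ 0.32.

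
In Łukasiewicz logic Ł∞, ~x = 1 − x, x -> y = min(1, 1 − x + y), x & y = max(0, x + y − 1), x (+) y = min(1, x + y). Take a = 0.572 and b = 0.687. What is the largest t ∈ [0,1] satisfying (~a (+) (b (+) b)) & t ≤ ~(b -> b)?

0.000

~a = 1 − 0.572 = 0.428
b (+) b = min(1, 0.687 + 0.687) = min(1, 1.374) = 1.000
~a (+) (b (+) b) = min(1, 0.428 + 1.000) = min(1, 1.428) = 1.000
So the left factor is ~a (+) (b (+) b) = 1.000.
b -> b = min(1, 1 − 0.687 + 0.687) = min(1, 1.000) = 1.000
~(b -> b) = 1 − 1.000 = 0.000
So the right-hand bound is ~(b -> b) = 0.000.
The residuum of the Łukasiewicz t-norm gives the supremum: min(1, 1 − 1.000 + 0.000).
1 − 1.000 + 0.000 = 0.000, so t = min(1, 0.000) = 0.000.
Check: 1.000 & 0.000 = max(0, 0.000) = 0.000 ≤ 0.000.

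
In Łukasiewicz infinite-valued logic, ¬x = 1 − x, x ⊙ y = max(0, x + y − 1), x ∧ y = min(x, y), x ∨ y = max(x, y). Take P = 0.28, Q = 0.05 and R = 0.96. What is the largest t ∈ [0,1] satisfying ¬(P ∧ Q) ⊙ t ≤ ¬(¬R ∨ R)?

P ∧ Q = min(0.28, 0.05) = 0.05
¬(P ∧ Q) = 1 − 0.05 = 0.95
So the left factor is ¬(P ∧ Q) = 0.95.
¬R = 1 − 0.96 = 0.04
¬R ∨ R = max(0.04, 0.96) = 0.96
¬(¬R ∨ R) = 1 − 0.96 = 0.04
So the right-hand bound is ¬(¬R ∨ R) = 0.04.
The residuum of the Łukasiewicz t-norm gives the supremum: min(1, 1 − 0.95 + 0.04).
1 − 0.95 + 0.04 = 0.09, so t = min(1, 0.09) = 0.09.
Check: 0.95 ⊙ 0.09 = max(0, 0.04) = 0.04 ≤ 0.04.

0.09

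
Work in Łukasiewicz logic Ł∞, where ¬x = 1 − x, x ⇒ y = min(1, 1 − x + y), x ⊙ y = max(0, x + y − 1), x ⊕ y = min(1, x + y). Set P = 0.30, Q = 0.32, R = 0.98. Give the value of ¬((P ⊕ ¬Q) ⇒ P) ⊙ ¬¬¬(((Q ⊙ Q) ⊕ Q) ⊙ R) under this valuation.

¬Q = 1 − 0.32 = 0.68
P ⊕ ¬Q = min(1, 0.30 + 0.68) = min(1, 0.98) = 0.98
(P ⊕ ¬Q) ⇒ P = min(1, 1 − 0.98 + 0.30) = min(1, 0.32) = 0.32
¬((P ⊕ ¬Q) ⇒ P) = 1 − 0.32 = 0.68
Q ⊙ Q = max(0, 0.32 + 0.32 − 1) = max(0, -0.36) = 0.00
(Q ⊙ Q) ⊕ Q = min(1, 0.00 + 0.32) = min(1, 0.32) = 0.32
((Q ⊙ Q) ⊕ Q) ⊙ R = max(0, 0.32 + 0.98 − 1) = max(0, 0.30) = 0.30
¬(((Q ⊙ Q) ⊕ Q) ⊙ R) = 1 − 0.30 = 0.70
¬¬(((Q ⊙ Q) ⊕ Q) ⊙ R) = 1 − 0.70 = 0.30
¬¬¬(((Q ⊙ Q) ⊕ Q) ⊙ R) = 1 − 0.30 = 0.70
¬((P ⊕ ¬Q) ⇒ P) ⊙ ¬¬¬(((Q ⊙ Q) ⊕ Q) ⊙ R) = max(0, 0.68 + 0.70 − 1) = max(0, 0.38) = 0.38

0.38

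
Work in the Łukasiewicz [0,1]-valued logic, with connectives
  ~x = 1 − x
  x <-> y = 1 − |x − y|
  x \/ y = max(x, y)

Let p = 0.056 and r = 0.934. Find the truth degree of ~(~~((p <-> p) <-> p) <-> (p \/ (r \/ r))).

p <-> p = 1 − |0.056 − 0.056| = 1 − 0.000 = 1.000
(p <-> p) <-> p = 1 − |1.000 − 0.056| = 1 − 0.944 = 0.056
~((p <-> p) <-> p) = 1 − 0.056 = 0.944
~~((p <-> p) <-> p) = 1 − 0.944 = 0.056
r \/ r = max(0.934, 0.934) = 0.934
p \/ (r \/ r) = max(0.056, 0.934) = 0.934
~~((p <-> p) <-> p) <-> (p \/ (r \/ r)) = 1 − |0.056 − 0.934| = 1 − 0.878 = 0.122
~(~~((p <-> p) <-> p) <-> (p \/ (r \/ r))) = 1 − 0.122 = 0.878

0.878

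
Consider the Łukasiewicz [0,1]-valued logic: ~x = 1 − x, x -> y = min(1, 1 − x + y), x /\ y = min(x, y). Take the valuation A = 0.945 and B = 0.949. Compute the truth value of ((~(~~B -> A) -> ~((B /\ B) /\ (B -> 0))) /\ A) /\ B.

~B = 1 − 0.949 = 0.051
~~B = 1 − 0.051 = 0.949
~~B -> A = min(1, 1 − 0.949 + 0.945) = min(1, 0.996) = 0.996
~(~~B -> A) = 1 − 0.996 = 0.004
B /\ B = min(0.949, 0.949) = 0.949
B -> 0 = min(1, 1 − 0.949 + 0.000) = min(1, 0.051) = 0.051
(B /\ B) /\ (B -> 0) = min(0.949, 0.051) = 0.051
~((B /\ B) /\ (B -> 0)) = 1 − 0.051 = 0.949
~(~~B -> A) -> ~((B /\ B) /\ (B -> 0)) = min(1, 1 − 0.004 + 0.949) = min(1, 1.945) = 1.000
(~(~~B -> A) -> ~((B /\ B) /\ (B -> 0))) /\ A = min(1.000, 0.945) = 0.945
((~(~~B -> A) -> ~((B /\ B) /\ (B -> 0))) /\ A) /\ B = min(0.945, 0.949) = 0.945

0.945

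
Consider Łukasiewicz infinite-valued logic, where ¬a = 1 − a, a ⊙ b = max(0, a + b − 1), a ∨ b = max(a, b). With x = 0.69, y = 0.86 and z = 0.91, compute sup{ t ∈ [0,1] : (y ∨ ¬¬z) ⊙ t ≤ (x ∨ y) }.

¬z = 1 − 0.91 = 0.09
¬¬z = 1 − 0.09 = 0.91
y ∨ ¬¬z = max(0.86, 0.91) = 0.91
So the left factor is y ∨ ¬¬z = 0.91.
x ∨ y = max(0.69, 0.86) = 0.86
So the right-hand bound is x ∨ y = 0.86.
The residuum of the Łukasiewicz t-norm gives the supremum: min(1, 1 − 0.91 + 0.86).
1 − 0.91 + 0.86 = 0.95, so t = min(1, 0.95) = 0.95.
Check: 0.91 ⊙ 0.95 = max(0, 0.86) = 0.86 ≤ 0.86.

0.95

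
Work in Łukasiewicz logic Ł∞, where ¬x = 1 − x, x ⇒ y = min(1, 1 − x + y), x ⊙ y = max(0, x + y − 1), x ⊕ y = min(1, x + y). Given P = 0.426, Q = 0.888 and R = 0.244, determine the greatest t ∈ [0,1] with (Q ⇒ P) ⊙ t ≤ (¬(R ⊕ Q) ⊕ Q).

1.000

Q ⇒ P = min(1, 1 − 0.888 + 0.426) = min(1, 0.538) = 0.538
So the left factor is Q ⇒ P = 0.538.
R ⊕ Q = min(1, 0.244 + 0.888) = min(1, 1.132) = 1.000
¬(R ⊕ Q) = 1 − 1.000 = 0.000
¬(R ⊕ Q) ⊕ Q = min(1, 0.000 + 0.888) = min(1, 0.888) = 0.888
So the right-hand bound is ¬(R ⊕ Q) ⊕ Q = 0.888.
The residuum of the Łukasiewicz t-norm gives the supremum: min(1, 1 − 0.538 + 0.888).
1 − 0.538 + 0.888 = 1.350, so t = min(1, 1.350) = 1.000.
Check: 0.538 ⊙ 1.000 = max(0, 0.538) = 0.538 ≤ 0.888.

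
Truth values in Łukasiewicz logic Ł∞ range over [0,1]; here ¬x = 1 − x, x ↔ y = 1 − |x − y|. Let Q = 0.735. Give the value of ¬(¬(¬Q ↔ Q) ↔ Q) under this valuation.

¬Q = 1 − 0.735 = 0.265
¬Q ↔ Q = 1 − |0.265 − 0.735| = 1 − 0.470 = 0.530
¬(¬Q ↔ Q) = 1 − 0.530 = 0.470
¬(¬Q ↔ Q) ↔ Q = 1 − |0.470 − 0.735| = 1 − 0.265 = 0.735
¬(¬(¬Q ↔ Q) ↔ Q) = 1 − 0.735 = 0.265

0.265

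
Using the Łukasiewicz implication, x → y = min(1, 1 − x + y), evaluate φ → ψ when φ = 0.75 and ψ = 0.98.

φ → ψ = min(1, 1 − 0.75 + 0.98) = min(1, 1.23) = 1.00
For comparison, the Gödel implication (1 if x ≤ y else y) would give 1.00.

1.00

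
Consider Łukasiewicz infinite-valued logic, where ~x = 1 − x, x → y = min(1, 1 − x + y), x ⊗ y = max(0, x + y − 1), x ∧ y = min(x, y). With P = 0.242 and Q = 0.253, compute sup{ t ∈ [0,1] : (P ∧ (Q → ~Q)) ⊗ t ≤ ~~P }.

1.000

~Q = 1 − 0.253 = 0.747
Q → ~Q = min(1, 1 − 0.253 + 0.747) = min(1, 1.494) = 1.000
P ∧ (Q → ~Q) = min(0.242, 1.000) = 0.242
So the left factor is P ∧ (Q → ~Q) = 0.242.
~P = 1 − 0.242 = 0.758
~~P = 1 − 0.758 = 0.242
So the right-hand bound is ~~P = 0.242.
The residuum of the Łukasiewicz t-norm gives the supremum: min(1, 1 − 0.242 + 0.242).
1 − 0.242 + 0.242 = 1.000, so t = min(1, 1.000) = 1.000.
Check: 0.242 ⊗ 1.000 = max(0, 0.242) = 0.242 ≤ 0.242.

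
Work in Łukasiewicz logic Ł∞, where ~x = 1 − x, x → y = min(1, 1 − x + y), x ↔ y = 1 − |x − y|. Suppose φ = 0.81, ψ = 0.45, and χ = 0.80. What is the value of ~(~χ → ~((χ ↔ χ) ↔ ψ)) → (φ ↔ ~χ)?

~χ = 1 − 0.80 = 0.20
χ ↔ χ = 1 − |0.80 − 0.80| = 1 − 0.00 = 1.00
(χ ↔ χ) ↔ ψ = 1 − |1.00 − 0.45| = 1 − 0.55 = 0.45
~((χ ↔ χ) ↔ ψ) = 1 − 0.45 = 0.55
~χ → ~((χ ↔ χ) ↔ ψ) = min(1, 1 − 0.20 + 0.55) = min(1, 1.35) = 1.00
~(~χ → ~((χ ↔ χ) ↔ ψ)) = 1 − 1.00 = 0.00
φ ↔ ~χ = 1 − |0.81 − 0.20| = 1 − 0.61 = 0.39
~(~χ → ~((χ ↔ χ) ↔ ψ)) → (φ ↔ ~χ) = min(1, 1 − 0.00 + 0.39) = min(1, 1.39) = 1.00

1.00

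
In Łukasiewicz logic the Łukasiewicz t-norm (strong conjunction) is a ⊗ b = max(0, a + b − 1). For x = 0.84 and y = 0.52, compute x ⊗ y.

x ⊗ y = max(0, 0.84 + 0.52 − 1) = max(0, 0.36) = 0.36
For comparison, the Gödel (minimum) t-norm min(a, b) would give 0.52.

0.36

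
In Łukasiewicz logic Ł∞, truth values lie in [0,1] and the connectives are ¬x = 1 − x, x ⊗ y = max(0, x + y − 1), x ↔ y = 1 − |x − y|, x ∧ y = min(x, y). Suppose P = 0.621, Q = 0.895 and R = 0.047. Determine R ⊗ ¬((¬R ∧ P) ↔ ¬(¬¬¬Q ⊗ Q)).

¬R = 1 − 0.047 = 0.953
¬R ∧ P = min(0.953, 0.621) = 0.621
¬Q = 1 − 0.895 = 0.105
¬¬Q = 1 − 0.105 = 0.895
¬¬¬Q = 1 − 0.895 = 0.105
¬¬¬Q ⊗ Q = max(0, 0.105 + 0.895 − 1) = max(0, 0.000) = 0.000
¬(¬¬¬Q ⊗ Q) = 1 − 0.000 = 1.000
(¬R ∧ P) ↔ ¬(¬¬¬Q ⊗ Q) = 1 − |0.621 − 1.000| = 1 − 0.379 = 0.621
¬((¬R ∧ P) ↔ ¬(¬¬¬Q ⊗ Q)) = 1 − 0.621 = 0.379
R ⊗ ¬((¬R ∧ P) ↔ ¬(¬¬¬Q ⊗ Q)) = max(0, 0.047 + 0.379 − 1) = max(0, -0.574) = 0.000

0.000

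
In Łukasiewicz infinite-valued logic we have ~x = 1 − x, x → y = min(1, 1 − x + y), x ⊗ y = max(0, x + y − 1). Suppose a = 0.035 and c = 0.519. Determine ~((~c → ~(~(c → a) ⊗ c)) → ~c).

~c = 1 − 0.519 = 0.481
c → a = min(1, 1 − 0.519 + 0.035) = min(1, 0.516) = 0.516
~(c → a) = 1 − 0.516 = 0.484
~(c → a) ⊗ c = max(0, 0.484 + 0.519 − 1) = max(0, 0.003) = 0.003
~(~(c → a) ⊗ c) = 1 − 0.003 = 0.997
~c → ~(~(c → a) ⊗ c) = min(1, 1 − 0.481 + 0.997) = min(1, 1.516) = 1.000
(~c → ~(~(c → a) ⊗ c)) → ~c = min(1, 1 − 1.000 + 0.481) = min(1, 0.481) = 0.481
~((~c → ~(~(c → a) ⊗ c)) → ~c) = 1 − 0.481 = 0.519

0.519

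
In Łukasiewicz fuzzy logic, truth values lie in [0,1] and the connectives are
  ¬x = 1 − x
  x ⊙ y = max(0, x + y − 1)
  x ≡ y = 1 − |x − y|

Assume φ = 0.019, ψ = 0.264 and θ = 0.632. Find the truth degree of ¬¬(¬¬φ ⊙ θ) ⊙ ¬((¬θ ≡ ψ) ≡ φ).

¬φ = 1 − 0.019 = 0.981
¬¬φ = 1 − 0.981 = 0.019
¬¬φ ⊙ θ = max(0, 0.019 + 0.632 − 1) = max(0, -0.349) = 0.000
¬(¬¬φ ⊙ θ) = 1 − 0.000 = 1.000
¬¬(¬¬φ ⊙ θ) = 1 − 1.000 = 0.000
¬θ = 1 − 0.632 = 0.368
¬θ ≡ ψ = 1 − |0.368 − 0.264| = 1 − 0.104 = 0.896
(¬θ ≡ ψ) ≡ φ = 1 − |0.896 − 0.019| = 1 − 0.877 = 0.123
¬((¬θ ≡ ψ) ≡ φ) = 1 − 0.123 = 0.877
¬¬(¬¬φ ⊙ θ) ⊙ ¬((¬θ ≡ ψ) ≡ φ) = max(0, 0.000 + 0.877 − 1) = max(0, -0.123) = 0.000

0.000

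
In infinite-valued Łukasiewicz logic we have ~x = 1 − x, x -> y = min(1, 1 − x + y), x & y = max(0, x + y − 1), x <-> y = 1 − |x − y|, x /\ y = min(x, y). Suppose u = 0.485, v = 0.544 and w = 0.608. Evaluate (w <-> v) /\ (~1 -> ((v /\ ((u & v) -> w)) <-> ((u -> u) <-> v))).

0.936

w <-> v = 1 − |0.608 − 0.544| = 1 − 0.064 = 0.936
~1 = 1 − 1.000 = 0.000
u & v = max(0, 0.485 + 0.544 − 1) = max(0, 0.029) = 0.029
(u & v) -> w = min(1, 1 − 0.029 + 0.608) = min(1, 1.579) = 1.000
v /\ ((u & v) -> w) = min(0.544, 1.000) = 0.544
u -> u = min(1, 1 − 0.485 + 0.485) = min(1, 1.000) = 1.000
(u -> u) <-> v = 1 − |1.000 − 0.544| = 1 − 0.456 = 0.544
(v /\ ((u & v) -> w)) <-> ((u -> u) <-> v) = 1 − |0.544 − 0.544| = 1 − 0.000 = 1.000
~1 -> ((v /\ ((u & v) -> w)) <-> ((u -> u) <-> v)) = min(1, 1 − 0.000 + 1.000) = min(1, 2.000) = 1.000
(w <-> v) /\ (~1 -> ((v /\ ((u & v) -> w)) <-> ((u -> u) <-> v))) = min(0.936, 1.000) = 0.936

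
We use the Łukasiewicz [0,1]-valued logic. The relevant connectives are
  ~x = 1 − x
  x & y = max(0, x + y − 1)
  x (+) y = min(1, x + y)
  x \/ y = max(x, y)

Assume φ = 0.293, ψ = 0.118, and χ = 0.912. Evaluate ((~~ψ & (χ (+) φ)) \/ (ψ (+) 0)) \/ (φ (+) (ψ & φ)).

~ψ = 1 − 0.118 = 0.882
~~ψ = 1 − 0.882 = 0.118
χ (+) φ = min(1, 0.912 + 0.293) = min(1, 1.205) = 1.000
~~ψ & (χ (+) φ) = max(0, 0.118 + 1.000 − 1) = max(0, 0.118) = 0.118
ψ (+) 0 = min(1, 0.118 + 0.000) = min(1, 0.118) = 0.118
(~~ψ & (χ (+) φ)) \/ (ψ (+) 0) = max(0.118, 0.118) = 0.118
ψ & φ = max(0, 0.118 + 0.293 − 1) = max(0, -0.589) = 0.000
φ (+) (ψ & φ) = min(1, 0.293 + 0.000) = min(1, 0.293) = 0.293
((~~ψ & (χ (+) φ)) \/ (ψ (+) 0)) \/ (φ (+) (ψ & φ)) = max(0.118, 0.293) = 0.293

0.293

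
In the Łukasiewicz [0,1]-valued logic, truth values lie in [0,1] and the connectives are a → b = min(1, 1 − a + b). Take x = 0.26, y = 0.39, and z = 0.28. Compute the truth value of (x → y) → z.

x → y = min(1, 1 − 0.26 + 0.39) = min(1, 1.13) = 1.00
(x → y) → z = min(1, 1 − 1.00 + 0.28) = min(1, 0.28) = 0.28

0.28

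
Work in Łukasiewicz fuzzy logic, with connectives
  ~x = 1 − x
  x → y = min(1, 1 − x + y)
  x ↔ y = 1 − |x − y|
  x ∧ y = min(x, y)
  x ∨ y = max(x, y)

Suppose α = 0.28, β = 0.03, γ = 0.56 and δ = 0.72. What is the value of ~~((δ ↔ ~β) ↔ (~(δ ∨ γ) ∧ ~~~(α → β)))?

0.50

~β = 1 − 0.03 = 0.97
δ ↔ ~β = 1 − |0.72 − 0.97| = 1 − 0.25 = 0.75
δ ∨ γ = max(0.72, 0.56) = 0.72
~(δ ∨ γ) = 1 − 0.72 = 0.28
α → β = min(1, 1 − 0.28 + 0.03) = min(1, 0.75) = 0.75
~(α → β) = 1 − 0.75 = 0.25
~~(α → β) = 1 − 0.25 = 0.75
~~~(α → β) = 1 − 0.75 = 0.25
~(δ ∨ γ) ∧ ~~~(α → β) = min(0.28, 0.25) = 0.25
(δ ↔ ~β) ↔ (~(δ ∨ γ) ∧ ~~~(α → β)) = 1 − |0.75 − 0.25| = 1 − 0.50 = 0.50
~((δ ↔ ~β) ↔ (~(δ ∨ γ) ∧ ~~~(α → β))) = 1 − 0.50 = 0.50
~~((δ ↔ ~β) ↔ (~(δ ∨ γ) ∧ ~~~(α → β))) = 1 − 0.50 = 0.50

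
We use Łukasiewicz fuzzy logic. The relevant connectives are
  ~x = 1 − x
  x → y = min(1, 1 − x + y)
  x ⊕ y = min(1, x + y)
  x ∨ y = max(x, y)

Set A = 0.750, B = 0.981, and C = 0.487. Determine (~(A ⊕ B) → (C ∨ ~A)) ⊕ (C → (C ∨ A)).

1.000

A ⊕ B = min(1, 0.750 + 0.981) = min(1, 1.731) = 1.000
~(A ⊕ B) = 1 − 1.000 = 0.000
~A = 1 − 0.750 = 0.250
C ∨ ~A = max(0.487, 0.250) = 0.487
~(A ⊕ B) → (C ∨ ~A) = min(1, 1 − 0.000 + 0.487) = min(1, 1.487) = 1.000
C ∨ A = max(0.487, 0.750) = 0.750
C → (C ∨ A) = min(1, 1 − 0.487 + 0.750) = min(1, 1.263) = 1.000
(~(A ⊕ B) → (C ∨ ~A)) ⊕ (C → (C ∨ A)) = min(1, 1.000 + 1.000) = min(1, 2.000) = 1.000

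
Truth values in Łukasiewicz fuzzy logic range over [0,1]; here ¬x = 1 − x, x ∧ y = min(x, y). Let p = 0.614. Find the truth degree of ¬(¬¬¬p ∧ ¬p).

¬p = 1 − 0.614 = 0.386
¬¬p = 1 − 0.386 = 0.614
¬¬¬p = 1 − 0.614 = 0.386
¬¬¬p ∧ ¬p = min(0.386, 0.386) = 0.386
¬(¬¬¬p ∧ ¬p) = 1 − 0.386 = 0.614

0.614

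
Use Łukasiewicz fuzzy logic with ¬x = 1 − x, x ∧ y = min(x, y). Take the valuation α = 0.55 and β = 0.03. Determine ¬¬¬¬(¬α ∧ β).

0.03

¬α = 1 − 0.55 = 0.45
¬α ∧ β = min(0.45, 0.03) = 0.03
¬(¬α ∧ β) = 1 − 0.03 = 0.97
¬¬(¬α ∧ β) = 1 − 0.97 = 0.03
¬¬¬(¬α ∧ β) = 1 − 0.03 = 0.97
¬¬¬¬(¬α ∧ β) = 1 − 0.97 = 0.03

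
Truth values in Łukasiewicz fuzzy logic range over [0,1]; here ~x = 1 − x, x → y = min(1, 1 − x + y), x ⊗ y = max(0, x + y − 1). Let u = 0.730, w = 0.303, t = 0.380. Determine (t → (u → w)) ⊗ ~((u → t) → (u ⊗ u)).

0.190

u → w = min(1, 1 − 0.730 + 0.303) = min(1, 0.573) = 0.573
t → (u → w) = min(1, 1 − 0.380 + 0.573) = min(1, 1.193) = 1.000
u → t = min(1, 1 − 0.730 + 0.380) = min(1, 0.650) = 0.650
u ⊗ u = max(0, 0.730 + 0.730 − 1) = max(0, 0.460) = 0.460
(u → t) → (u ⊗ u) = min(1, 1 − 0.650 + 0.460) = min(1, 0.810) = 0.810
~((u → t) → (u ⊗ u)) = 1 − 0.810 = 0.190
(t → (u → w)) ⊗ ~((u → t) → (u ⊗ u)) = max(0, 1.000 + 0.190 − 1) = max(0, 0.190) = 0.190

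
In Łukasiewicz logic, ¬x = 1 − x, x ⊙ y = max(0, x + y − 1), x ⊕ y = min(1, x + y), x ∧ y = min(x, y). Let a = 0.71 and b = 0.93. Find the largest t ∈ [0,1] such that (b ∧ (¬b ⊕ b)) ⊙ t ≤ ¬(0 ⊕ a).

0.36

¬b = 1 − 0.93 = 0.07
¬b ⊕ b = min(1, 0.07 + 0.93) = min(1, 1.00) = 1.00
b ∧ (¬b ⊕ b) = min(0.93, 1.00) = 0.93
So the left factor is b ∧ (¬b ⊕ b) = 0.93.
0 ⊕ a = min(1, 0.00 + 0.71) = min(1, 0.71) = 0.71
¬(0 ⊕ a) = 1 − 0.71 = 0.29
So the right-hand bound is ¬(0 ⊕ a) = 0.29.
The residuum of the Łukasiewicz t-norm gives the supremum: min(1, 1 − 0.93 + 0.29).
1 − 0.93 + 0.29 = 0.36, so t = min(1, 0.36) = 0.36.
Check: 0.93 ⊙ 0.36 = max(0, 0.29) = 0.29 ≤ 0.29.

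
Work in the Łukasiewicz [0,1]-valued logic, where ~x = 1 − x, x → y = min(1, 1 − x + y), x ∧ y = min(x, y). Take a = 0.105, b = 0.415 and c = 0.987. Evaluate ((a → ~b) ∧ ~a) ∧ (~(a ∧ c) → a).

~b = 1 − 0.415 = 0.585
a → ~b = min(1, 1 − 0.105 + 0.585) = min(1, 1.480) = 1.000
~a = 1 − 0.105 = 0.895
(a → ~b) ∧ ~a = min(1.000, 0.895) = 0.895
a ∧ c = min(0.105, 0.987) = 0.105
~(a ∧ c) = 1 − 0.105 = 0.895
~(a ∧ c) → a = min(1, 1 − 0.895 + 0.105) = min(1, 0.210) = 0.210
((a → ~b) ∧ ~a) ∧ (~(a ∧ c) → a) = min(0.895, 0.210) = 0.210

0.210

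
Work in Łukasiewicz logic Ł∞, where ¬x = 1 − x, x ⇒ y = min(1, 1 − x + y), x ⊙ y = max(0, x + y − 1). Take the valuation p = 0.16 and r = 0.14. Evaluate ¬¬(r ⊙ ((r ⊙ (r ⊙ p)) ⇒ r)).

r ⊙ p = max(0, 0.14 + 0.16 − 1) = max(0, -0.70) = 0.00
r ⊙ (r ⊙ p) = max(0, 0.14 + 0.00 − 1) = max(0, -0.86) = 0.00
(r ⊙ (r ⊙ p)) ⇒ r = min(1, 1 − 0.00 + 0.14) = min(1, 1.14) = 1.00
r ⊙ ((r ⊙ (r ⊙ p)) ⇒ r) = max(0, 0.14 + 1.00 − 1) = max(0, 0.14) = 0.14
¬(r ⊙ ((r ⊙ (r ⊙ p)) ⇒ r)) = 1 − 0.14 = 0.86
¬¬(r ⊙ ((r ⊙ (r ⊙ p)) ⇒ r)) = 1 − 0.86 = 0.14

0.14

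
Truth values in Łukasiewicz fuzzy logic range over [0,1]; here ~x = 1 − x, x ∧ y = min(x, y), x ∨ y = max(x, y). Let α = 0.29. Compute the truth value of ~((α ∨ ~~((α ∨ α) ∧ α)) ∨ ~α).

α ∨ α = max(0.29, 0.29) = 0.29
(α ∨ α) ∧ α = min(0.29, 0.29) = 0.29
~((α ∨ α) ∧ α) = 1 − 0.29 = 0.71
~~((α ∨ α) ∧ α) = 1 − 0.71 = 0.29
α ∨ ~~((α ∨ α) ∧ α) = max(0.29, 0.29) = 0.29
~α = 1 − 0.29 = 0.71
(α ∨ ~~((α ∨ α) ∧ α)) ∨ ~α = max(0.29, 0.71) = 0.71
~((α ∨ ~~((α ∨ α) ∧ α)) ∨ ~α) = 1 − 0.71 = 0.29

0.29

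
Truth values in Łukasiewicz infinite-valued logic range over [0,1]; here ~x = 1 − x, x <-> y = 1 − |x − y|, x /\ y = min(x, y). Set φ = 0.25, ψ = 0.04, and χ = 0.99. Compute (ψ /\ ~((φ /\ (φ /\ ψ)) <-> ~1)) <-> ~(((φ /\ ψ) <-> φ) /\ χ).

0.83

φ /\ ψ = min(0.25, 0.04) = 0.04
φ /\ (φ /\ ψ) = min(0.25, 0.04) = 0.04
~1 = 1 − 1.00 = 0.00
(φ /\ (φ /\ ψ)) <-> ~1 = 1 − |0.04 − 0.00| = 1 − 0.04 = 0.96
~((φ /\ (φ /\ ψ)) <-> ~1) = 1 − 0.96 = 0.04
ψ /\ ~((φ /\ (φ /\ ψ)) <-> ~1) = min(0.04, 0.04) = 0.04
(φ /\ ψ) <-> φ = 1 − |0.04 − 0.25| = 1 − 0.21 = 0.79
((φ /\ ψ) <-> φ) /\ χ = min(0.79, 0.99) = 0.79
~(((φ /\ ψ) <-> φ) /\ χ) = 1 − 0.79 = 0.21
(ψ /\ ~((φ /\ (φ /\ ψ)) <-> ~1)) <-> ~(((φ /\ ψ) <-> φ) /\ χ) = 1 − |0.04 − 0.21| = 1 − 0.17 = 0.83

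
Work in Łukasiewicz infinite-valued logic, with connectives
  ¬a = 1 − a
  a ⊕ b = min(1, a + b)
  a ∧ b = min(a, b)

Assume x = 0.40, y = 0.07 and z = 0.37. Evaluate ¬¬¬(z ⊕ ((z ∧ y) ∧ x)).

z ∧ y = min(0.37, 0.07) = 0.07
(z ∧ y) ∧ x = min(0.07, 0.40) = 0.07
z ⊕ ((z ∧ y) ∧ x) = min(1, 0.37 + 0.07) = min(1, 0.44) = 0.44
¬(z ⊕ ((z ∧ y) ∧ x)) = 1 − 0.44 = 0.56
¬¬(z ⊕ ((z ∧ y) ∧ x)) = 1 − 0.56 = 0.44
¬¬¬(z ⊕ ((z ∧ y) ∧ x)) = 1 − 0.44 = 0.56

0.56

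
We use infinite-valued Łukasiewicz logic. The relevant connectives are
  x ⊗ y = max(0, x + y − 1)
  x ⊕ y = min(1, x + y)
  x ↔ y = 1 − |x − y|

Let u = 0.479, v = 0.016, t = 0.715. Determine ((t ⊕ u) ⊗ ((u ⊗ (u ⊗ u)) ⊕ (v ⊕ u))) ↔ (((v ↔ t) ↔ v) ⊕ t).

t ⊕ u = min(1, 0.715 + 0.479) = min(1, 1.194) = 1.000
u ⊗ u = max(0, 0.479 + 0.479 − 1) = max(0, -0.042) = 0.000
u ⊗ (u ⊗ u) = max(0, 0.479 + 0.000 − 1) = max(0, -0.521) = 0.000
v ⊕ u = min(1, 0.016 + 0.479) = min(1, 0.495) = 0.495
(u ⊗ (u ⊗ u)) ⊕ (v ⊕ u) = min(1, 0.000 + 0.495) = min(1, 0.495) = 0.495
(t ⊕ u) ⊗ ((u ⊗ (u ⊗ u)) ⊕ (v ⊕ u)) = max(0, 1.000 + 0.495 − 1) = max(0, 0.495) = 0.495
v ↔ t = 1 − |0.016 − 0.715| = 1 − 0.699 = 0.301
(v ↔ t) ↔ v = 1 − |0.301 − 0.016| = 1 − 0.285 = 0.715
((v ↔ t) ↔ v) ⊕ t = min(1, 0.715 + 0.715) = min(1, 1.430) = 1.000
((t ⊕ u) ⊗ ((u ⊗ (u ⊗ u)) ⊕ (v ⊕ u))) ↔ (((v ↔ t) ↔ v) ⊕ t) = 1 − |0.495 − 1.000| = 1 − 0.505 = 0.495

0.495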